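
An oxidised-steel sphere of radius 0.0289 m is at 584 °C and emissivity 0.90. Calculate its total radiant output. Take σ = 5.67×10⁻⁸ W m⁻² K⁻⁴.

A = 4πr² = 4π × (0.0289)² = 0.0105 m².
584 °C = 857 K.
Stefan–Boltzmann: P = εσAT⁴ = 0.90 × 5.67×10⁻⁸ × 0.0105 × (857)⁴ = 0.90 × 5.67×10⁻⁸ × 0.0105 × 5.39×10^11.
P = 289 W.

P ≈ 289 W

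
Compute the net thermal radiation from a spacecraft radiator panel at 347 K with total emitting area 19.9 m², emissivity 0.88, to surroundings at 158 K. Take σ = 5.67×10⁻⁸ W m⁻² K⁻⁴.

Q ≈ 13800 W

Q = εσA(T⁴ − T_s⁴). T⁴ − T_s⁴ = (347)⁴ − (158)⁴ = 1.45×10^10 − 6.23×10^8 = 1.39×10^10 K⁴.
Q = 0.88 × 5.67×10⁻⁸ × 19.9 × 1.39×10^10 = 13800 W.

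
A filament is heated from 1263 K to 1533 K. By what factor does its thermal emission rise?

P ∝ T⁴, so the ratio is (1533/1263)⁴ = (1.214)⁴ = 2.17.

ratio ≈ 2.17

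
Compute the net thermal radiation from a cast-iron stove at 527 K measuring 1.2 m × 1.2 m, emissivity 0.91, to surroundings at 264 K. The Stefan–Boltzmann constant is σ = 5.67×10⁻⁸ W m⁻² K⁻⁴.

Q ≈ 5370 W

A = 1.2 × 1.2 = 1.44 m².
Q = εσA(T⁴ − T_s⁴). T⁴ − T_s⁴ = (527)⁴ − (264)⁴ = 7.71×10^10 − 4.86×10^9 = 7.23×10^10 K⁴.
Q = 0.91 × 5.67×10⁻⁸ × 1.44 × 7.23×10^10 = 5370 W.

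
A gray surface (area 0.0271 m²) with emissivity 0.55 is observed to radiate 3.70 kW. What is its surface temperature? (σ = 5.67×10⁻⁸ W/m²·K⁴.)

T ≈ 1450 K

From P = εσAT⁴, T = (P / εσA)^(1/4) = (3700 / (0.55 × 5.67×10⁻⁸ × 0.0271))^(1/4).
T = (4.38×10^12)^(1/4) = 1450 K.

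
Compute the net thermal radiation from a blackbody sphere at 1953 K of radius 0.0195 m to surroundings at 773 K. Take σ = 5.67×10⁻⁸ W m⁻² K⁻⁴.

A = 4πr² = 4π × (0.0195)² = 4.78×10^-3 m².
Q = σA(T⁴ − T_s⁴). T⁴ − T_s⁴ = (1953)⁴ − (773)⁴ = 1.45×10^13 − 3.57×10^11 = 1.42×10^13 K⁴.
Q = 5.67×10⁻⁸ × 4.78×10^-3 × 1.42×10^13 = 3840 W.

Q ≈ 3840 W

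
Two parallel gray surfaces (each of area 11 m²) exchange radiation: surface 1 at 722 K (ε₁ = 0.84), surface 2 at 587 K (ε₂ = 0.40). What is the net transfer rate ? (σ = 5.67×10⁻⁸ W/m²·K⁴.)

For two large parallel gray plates, q = σ(T₁⁴ − T₂⁴) / (1/ε₁ + 1/ε₂ − 1).
1/ε₁ + 1/ε₂ − 1 = 1/0.84 + 1/0.40 − 1 = 2.690.
T₁⁴ − T₂⁴ = 2.72×10^11 − 1.19×10^11 = 1.53×10^11 K⁴.
q = 5.67×10⁻⁸ × 1.53×10^11 / 2.690 = 3220 W/m².
Q = q·A = 3220 × 11 = 35500 W.

Q ≈ 35500 W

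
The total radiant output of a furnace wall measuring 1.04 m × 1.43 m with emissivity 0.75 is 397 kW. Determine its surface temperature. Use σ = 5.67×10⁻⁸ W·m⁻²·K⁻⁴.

T ≈ 1580 K

A = 1.04 × 1.43 = 1.49 m².
From P = εσAT⁴, T = (P / εσA)^(1/4) = (3.97×10^5 / (0.75 × 5.67×10⁻⁸ × 1.49))^(1/4).
T = (6.28×10^12)^(1/4) = 1580 K.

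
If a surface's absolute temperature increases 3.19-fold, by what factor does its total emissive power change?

factor ≈ 104

P ∝ T⁴, so the power scales as (3.19)⁴ = 104.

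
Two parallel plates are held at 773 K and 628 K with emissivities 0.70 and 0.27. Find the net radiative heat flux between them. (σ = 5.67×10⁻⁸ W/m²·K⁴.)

For two large parallel gray plates, q = σ(T₁⁴ − T₂⁴) / (1/ε₁ + 1/ε₂ − 1).
1/ε₁ + 1/ε₂ − 1 = 1/0.70 + 1/0.27 − 1 = 4.132.
T₁⁴ − T₂⁴ = 3.57×10^11 − 1.56×10^11 = 2.02×10^11 K⁴.
q = 5.67×10⁻⁸ × 2.02×10^11 / 4.132 = 2760 W/m².

q ≈ 2760 W/m²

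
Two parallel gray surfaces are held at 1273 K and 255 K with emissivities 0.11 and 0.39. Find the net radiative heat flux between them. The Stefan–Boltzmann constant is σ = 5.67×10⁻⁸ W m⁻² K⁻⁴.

q ≈ 14000 W/m²

For two large parallel gray plates, q = σ(T₁⁴ − T₂⁴) / (1/ε₁ + 1/ε₂ − 1).
1/ε₁ + 1/ε₂ − 1 = 1/0.11 + 1/0.39 − 1 = 10.66.
T₁⁴ − T₂⁴ = 2.63×10^12 − 4.23×10^9 = 2.62×10^12 K⁴.
q = 5.67×10⁻⁸ × 2.62×10^12 / 10.66 = 14000 W/m².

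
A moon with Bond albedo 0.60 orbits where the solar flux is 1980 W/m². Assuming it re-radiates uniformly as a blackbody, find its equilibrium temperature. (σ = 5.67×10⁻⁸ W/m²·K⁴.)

Power absorbed = (1−a)S·πR²; power emitted = 4πR²σT⁴. Equating and cancelling πR²:
T = ((1−a)S / 4σ)^(1/4) = (792 / (4 × 5.67×10⁻⁸))^(1/4) = (3.49×10^9)^(1/4).
T = 243 K.

T ≈ 243 K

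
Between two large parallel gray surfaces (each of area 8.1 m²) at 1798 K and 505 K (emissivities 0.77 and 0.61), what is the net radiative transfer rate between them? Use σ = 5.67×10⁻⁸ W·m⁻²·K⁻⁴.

For two large parallel gray plates, q = σ(T₁⁴ − T₂⁴) / (1/ε₁ + 1/ε₂ − 1).
1/ε₁ + 1/ε₂ − 1 = 1/0.77 + 1/0.61 − 1 = 1.938.
T₁⁴ − T₂⁴ = 1.05×10^13 − 6.50×10^10 = 1.04×10^13 K⁴.
q = 5.67×10⁻⁸ × 1.04×10^13 / 1.938 = 3.04×10^5 W/m².
Q = q·A = 3.04×10^5 × 8.1 = 2.46×10^6 W.

Q ≈ 2.46×10^6 W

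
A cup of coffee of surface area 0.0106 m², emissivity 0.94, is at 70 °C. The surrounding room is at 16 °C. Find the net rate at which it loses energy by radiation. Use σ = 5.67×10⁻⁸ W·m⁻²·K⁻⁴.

Q ≈ 3.88 W

Convert: 70 °C = 343 K; 16 °C = 289 K.
Q = εσA(T⁴ − T_s⁴). T⁴ − T_s⁴ = (343)⁴ − (289)⁴ = 1.38×10^10 − 6.98×10^9 = 6.87×10^9 K⁴.
Q = 0.94 × 5.67×10⁻⁸ × 0.0106 × 6.87×10^9 = 3.88 W.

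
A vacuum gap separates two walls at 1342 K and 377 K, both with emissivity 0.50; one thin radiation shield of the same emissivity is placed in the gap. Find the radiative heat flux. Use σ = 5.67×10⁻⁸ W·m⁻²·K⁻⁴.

q ≈ 30500 W/m²

Each of the 2 gaps contributes resistance (2/ε − 1) = 2/0.50 − 1 = 3.000; total = 6.000.
q = σ(T₁⁴ − T₂⁴) / 6.000 = 5.67×10⁻⁸ × 3.22×10^12 / 6.000 = 30500 W/m².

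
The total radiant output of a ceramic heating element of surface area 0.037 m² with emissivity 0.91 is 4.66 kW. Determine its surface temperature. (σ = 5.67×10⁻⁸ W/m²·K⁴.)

T ≈ 1250 K

From P = εσAT⁴, T = (P / εσA)^(1/4) = (4660 / (0.91 × 5.67×10⁻⁸ × 0.0370))^(1/4).
T = (2.44×10^12)^(1/4) = 1250 K.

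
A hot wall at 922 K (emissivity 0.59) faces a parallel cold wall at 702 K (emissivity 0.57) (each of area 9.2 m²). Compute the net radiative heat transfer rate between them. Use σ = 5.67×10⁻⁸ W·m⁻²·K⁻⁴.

Q ≈ 1.02×10^5 W

For two large parallel gray plates, q = σ(T₁⁴ − T₂⁴) / (1/ε₁ + 1/ε₂ − 1).
1/ε₁ + 1/ε₂ − 1 = 1/0.59 + 1/0.57 − 1 = 2.449.
T₁⁴ − T₂⁴ = 7.23×10^11 − 2.43×10^11 = 4.80×10^11 K⁴.
q = 5.67×10⁻⁸ × 4.80×10^11 / 2.449 = 11100 W/m².
Q = q·A = 11100 × 9.2 = 1.02×10^5 W.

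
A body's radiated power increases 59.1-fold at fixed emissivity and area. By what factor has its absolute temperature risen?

P ∝ T⁴ ⇒ T ∝ P^(1/4), so T scales by (59.1)^(1/4) = 2.77.

factor ≈ 2.77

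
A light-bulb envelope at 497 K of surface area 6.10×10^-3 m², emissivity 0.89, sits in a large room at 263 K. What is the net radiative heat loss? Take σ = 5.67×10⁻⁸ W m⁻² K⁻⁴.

Q ≈ 17.3 W

Q = εσA(T⁴ − T_s⁴). T⁴ − T_s⁴ = (497)⁴ − (263)⁴ = 6.10×10^10 − 4.78×10^9 = 5.62×10^10 K⁴.
Q = 0.89 × 5.67×10⁻⁸ × 6.10×10^-3 × 5.62×10^10 = 17.3 W.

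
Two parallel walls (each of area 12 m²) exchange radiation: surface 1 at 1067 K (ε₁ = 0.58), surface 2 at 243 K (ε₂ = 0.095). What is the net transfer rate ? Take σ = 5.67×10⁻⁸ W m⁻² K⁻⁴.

For two large parallel gray plates, q = σ(T₁⁴ − T₂⁴) / (1/ε₁ + 1/ε₂ − 1).
1/ε₁ + 1/ε₂ − 1 = 1/0.58 + 1/0.095 − 1 = 11.25.
T₁⁴ − T₂⁴ = 1.30×10^12 − 3.49×10^9 = 1.29×10^12 K⁴.
q = 5.67×10⁻⁸ × 1.29×10^12 / 11.25 = 6510 W/m².
Q = q·A = 6510 × 12 = 78200 W.

Q ≈ 78200 W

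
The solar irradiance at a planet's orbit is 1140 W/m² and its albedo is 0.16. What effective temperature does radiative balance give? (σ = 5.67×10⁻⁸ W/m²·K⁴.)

T ≈ 255 K

Power absorbed = (1−a)S·πR²; power emitted = 4πR²σT⁴. Equating and cancelling πR²:
T = ((1−a)S / 4σ)^(1/4) = (958 / (4 × 5.67×10⁻⁸))^(1/4) = (4.22×10^9)^(1/4).
T = 255 K.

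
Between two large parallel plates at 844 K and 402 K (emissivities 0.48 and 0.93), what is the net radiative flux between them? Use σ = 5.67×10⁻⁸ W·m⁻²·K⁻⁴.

q ≈ 12600 W/m²

For two large parallel gray plates, q = σ(T₁⁴ − T₂⁴) / (1/ε₁ + 1/ε₂ − 1).
1/ε₁ + 1/ε₂ − 1 = 1/0.48 + 1/0.93 − 1 = 2.159.
T₁⁴ − T₂⁴ = 5.07×10^11 − 2.61×10^10 = 4.81×10^11 K⁴.
q = 5.67×10⁻⁸ × 4.81×10^11 / 2.159 = 12600 W/m².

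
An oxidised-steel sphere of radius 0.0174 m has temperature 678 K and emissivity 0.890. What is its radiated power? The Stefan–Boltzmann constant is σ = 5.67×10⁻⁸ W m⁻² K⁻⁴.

A = 4πr² = 4π × (0.0174)² = 3.80×10^-3 m².
Stefan–Boltzmann: P = εσAT⁴ = 0.890 × 5.67×10⁻⁸ × 3.80×10^-3 × (678)⁴ = 0.890 × 5.67×10⁻⁸ × 3.80×10^-3 × 2.11×10^11.
P = 40.6 W.

P ≈ 40.6 W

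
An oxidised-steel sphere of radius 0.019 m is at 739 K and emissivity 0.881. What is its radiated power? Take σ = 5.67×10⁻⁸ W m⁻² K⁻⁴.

P ≈ 67.6 W

A = 4πr² = 4π × (0.019)² = 4.54×10^-3 m².
P = εσAT⁴ = 0.881 × 5.67×10⁻⁸ × 4.54×10^-3 × (739)⁴ = 0.881 × 5.67×10⁻⁸ × 4.54×10^-3 × 2.98×10^11.
P = 67.6 W.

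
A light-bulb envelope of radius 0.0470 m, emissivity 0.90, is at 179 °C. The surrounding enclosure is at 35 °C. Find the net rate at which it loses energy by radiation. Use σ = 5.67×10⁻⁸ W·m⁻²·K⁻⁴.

A = 4πr² = 4π × (0.0470)² = 0.0278 m².
Convert: 179 °C = 452 K; 35 °C = 308 K.
Q = εσA(T⁴ − T_s⁴). T⁴ − T_s⁴ = (452)⁴ − (308)⁴ = 4.17×10^10 − 9.00×10^9 = 3.27×10^10 K⁴.
Q = 0.90 × 5.67×10⁻⁸ × 0.0278 × 3.27×10^10 = 46.4 W.

Q ≈ 46.4 W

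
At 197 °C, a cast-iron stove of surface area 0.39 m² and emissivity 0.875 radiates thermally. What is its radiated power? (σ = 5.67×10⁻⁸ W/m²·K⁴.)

197 °C = 470 K.
P = εσAT⁴ = 0.875 × 5.67×10⁻⁸ × 0.390 × (470)⁴ = 0.875 × 5.67×10⁻⁸ × 0.390 × 4.88×10^10.
P = 944 W.

P ≈ 944 W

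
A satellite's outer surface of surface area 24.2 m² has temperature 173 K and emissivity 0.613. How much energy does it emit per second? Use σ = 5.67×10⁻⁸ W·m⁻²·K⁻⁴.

P ≈ 753 W

Stefan–Boltzmann: P = εσAT⁴ = 0.613 × 5.67×10⁻⁸ × 24.2 × (173)⁴ = 0.613 × 5.67×10⁻⁸ × 24.2 × 8.96×10^8.
P = 753 W.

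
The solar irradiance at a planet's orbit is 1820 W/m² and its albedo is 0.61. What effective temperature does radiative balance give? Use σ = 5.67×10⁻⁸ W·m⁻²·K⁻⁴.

T ≈ 237 K

Power absorbed = (1−a)S·πR²; power emitted = 4πR²σT⁴. Equating and cancelling πR²:
T = ((1−a)S / 4σ)^(1/4) = (710 / (4 × 5.67×10⁻⁸))^(1/4) = (3.13×10^9)^(1/4).
T = 237 K.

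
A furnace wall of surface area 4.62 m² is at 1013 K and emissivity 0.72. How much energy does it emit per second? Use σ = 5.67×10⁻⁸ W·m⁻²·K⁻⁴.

P ≈ 1.99×10^5 W

Stefan–Boltzmann: P = εσAT⁴ = 0.72 × 5.67×10⁻⁸ × 4.62 × (1013)⁴ = 0.72 × 5.67×10⁻⁸ × 4.62 × 1.05×10^12.
P = 1.99×10^5 W.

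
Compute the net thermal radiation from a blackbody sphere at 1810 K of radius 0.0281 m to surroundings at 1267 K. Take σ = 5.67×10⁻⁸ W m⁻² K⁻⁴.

A = 4πr² = 4π × (0.0281)² = 9.92×10^-3 m².
Q = σA(T⁴ − T_s⁴). T⁴ − T_s⁴ = (1810)⁴ − (1267)⁴ = 1.07×10^13 − 2.58×10^12 = 8.16×10^12 K⁴.
Q = 5.67×10⁻⁸ × 9.92×10^-3 × 8.16×10^12 = 4590 W.

Q ≈ 4590 W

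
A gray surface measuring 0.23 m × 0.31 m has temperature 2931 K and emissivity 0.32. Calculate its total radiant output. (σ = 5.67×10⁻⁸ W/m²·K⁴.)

A = 0.23 × 0.31 = 0.0713 m².
P = εσAT⁴ = 0.32 × 5.67×10⁻⁸ × 0.0713 × (2931)⁴ = 0.32 × 5.67×10⁻⁸ × 0.0713 × 7.38×10^13.
P = 95500 W.

P ≈ 95500 W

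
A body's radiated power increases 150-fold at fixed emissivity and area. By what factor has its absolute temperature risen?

factor ≈ 3.50

P ∝ T⁴ ⇒ T ∝ P^(1/4), so T scales by (150)^(1/4) = 3.50.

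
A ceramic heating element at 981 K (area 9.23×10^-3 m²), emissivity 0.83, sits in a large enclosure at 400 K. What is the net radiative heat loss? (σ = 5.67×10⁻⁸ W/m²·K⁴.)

Q ≈ 391 W

Q = εσA(T⁴ − T_s⁴). T⁴ − T_s⁴ = (981)⁴ − (400)⁴ = 9.26×10^11 − 2.56×10^10 = 9.01×10^11 K⁴.
Q = 0.83 × 5.67×10⁻⁸ × 9.23×10^-3 × 9.01×10^11 = 391 W.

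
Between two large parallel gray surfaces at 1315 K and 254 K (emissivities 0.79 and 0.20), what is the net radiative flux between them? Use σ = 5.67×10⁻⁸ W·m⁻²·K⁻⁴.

q ≈ 32200 W/m²

For two large parallel gray plates, q = σ(T₁⁴ − T₂⁴) / (1/ε₁ + 1/ε₂ − 1).
1/ε₁ + 1/ε₂ − 1 = 1/0.79 + 1/0.20 − 1 = 5.266.
T₁⁴ − T₂⁴ = 2.99×10^12 − 4.16×10^9 = 2.99×10^12 K⁴.
q = 5.67×10⁻⁸ × 2.99×10^12 / 5.266 = 32200 W/m².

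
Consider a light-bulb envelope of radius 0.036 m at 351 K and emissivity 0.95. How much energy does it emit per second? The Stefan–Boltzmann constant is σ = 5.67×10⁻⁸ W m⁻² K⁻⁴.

A = 4πr² = 4π × (0.036)² = 0.0163 m².
Stefan–Boltzmann: P = εσAT⁴ = 0.95 × 5.67×10⁻⁸ × 0.0163 × (351)⁴ = 0.95 × 5.67×10⁻⁸ × 0.0163 × 1.52×10^10.
P = 13.3 W.

P ≈ 13.3 W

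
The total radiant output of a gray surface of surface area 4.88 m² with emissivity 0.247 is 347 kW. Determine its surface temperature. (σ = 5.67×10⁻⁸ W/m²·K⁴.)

T ≈ 1500 K

From P = εσAT⁴, T = (P / εσA)^(1/4) = (3.47×10^5 / (0.247 × 5.67×10⁻⁸ × 4.88))^(1/4).
T = (5.08×10^12)^(1/4) = 1500 K.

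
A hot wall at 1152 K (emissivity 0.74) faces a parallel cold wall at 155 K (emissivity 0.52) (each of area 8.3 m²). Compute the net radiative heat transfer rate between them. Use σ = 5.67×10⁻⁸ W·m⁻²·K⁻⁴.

For two large parallel gray plates, q = σ(T₁⁴ − T₂⁴) / (1/ε₁ + 1/ε₂ − 1).
1/ε₁ + 1/ε₂ − 1 = 1/0.74 + 1/0.52 − 1 = 2.274.
T₁⁴ − T₂⁴ = 1.76×10^12 − 5.77×10^8 = 1.76×10^12 K⁴.
q = 5.67×10⁻⁸ × 1.76×10^12 / 2.274 = 43900 W/m².
Q = q·A = 43900 × 8.3 = 3.64×10^5 W.

Q ≈ 3.64×10^5 W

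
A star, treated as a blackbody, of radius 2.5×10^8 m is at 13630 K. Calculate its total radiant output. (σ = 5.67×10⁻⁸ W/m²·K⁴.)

P ≈ 1.54×10^27 W

A = 4πr² = 4π × (2.5×10^8)² = 7.85×10^17 m².
P = σAT⁴ = 5.67×10⁻⁸ × 7.85×10^17 × (13630)⁴ = 5.67×10⁻⁸ × 7.85×10^17 × 3.45×10^16.
P = 1.54×10^27 W.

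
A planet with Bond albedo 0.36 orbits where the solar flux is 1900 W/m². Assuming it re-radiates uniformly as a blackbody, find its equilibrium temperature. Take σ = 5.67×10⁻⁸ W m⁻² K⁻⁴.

Power absorbed = (1−a)S·πR²; power emitted = 4πR²σT⁴. Equating and cancelling πR²:
T = ((1−a)S / 4σ)^(1/4) = (1220 / (4 × 5.67×10⁻⁸))^(1/4) = (5.36×10^9)^(1/4).
T = 271 K.

T ≈ 271 K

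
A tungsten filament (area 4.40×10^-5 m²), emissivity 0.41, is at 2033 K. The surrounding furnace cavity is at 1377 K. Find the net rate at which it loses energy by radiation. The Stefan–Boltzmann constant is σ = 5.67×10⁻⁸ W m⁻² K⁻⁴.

Q ≈ 13.8 W

Q = εσA(T⁴ − T_s⁴). T⁴ − T_s⁴ = (2033)⁴ − (1377)⁴ = 1.71×10^13 − 3.60×10^12 = 1.35×10^13 K⁴.
Q = 0.41 × 5.67×10⁻⁸ × 4.40×10^-5 × 1.35×10^13 = 13.8 W.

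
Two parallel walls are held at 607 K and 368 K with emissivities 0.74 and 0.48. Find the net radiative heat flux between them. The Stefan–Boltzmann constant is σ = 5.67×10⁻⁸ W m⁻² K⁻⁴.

q ≈ 2730 W/m²

For two large parallel gray plates, q = σ(T₁⁴ − T₂⁴) / (1/ε₁ + 1/ε₂ − 1).
1/ε₁ + 1/ε₂ − 1 = 1/0.74 + 1/0.48 − 1 = 2.435.
T₁⁴ − T₂⁴ = 1.36×10^11 − 1.83×10^10 = 1.17×10^11 K⁴.
q = 5.67×10⁻⁸ × 1.17×10^11 / 2.435 = 2730 W/m².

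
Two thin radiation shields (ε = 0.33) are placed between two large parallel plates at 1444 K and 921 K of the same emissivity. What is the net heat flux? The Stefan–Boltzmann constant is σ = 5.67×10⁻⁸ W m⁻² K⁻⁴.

q ≈ 13600 W/m²

Each of the 3 gaps contributes resistance (2/ε − 1) = 2/0.33 − 1 = 5.061; total = 15.18.
q = σ(T₁⁴ − T₂⁴) / 15.18 = 5.67×10⁻⁸ × 3.63×10^12 / 15.18 = 13600 W/m².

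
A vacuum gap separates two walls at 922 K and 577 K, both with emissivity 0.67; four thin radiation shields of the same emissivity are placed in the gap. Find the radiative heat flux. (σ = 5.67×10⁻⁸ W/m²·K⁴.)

q ≈ 3490 W/m²

Each of the 5 gaps contributes resistance (2/ε − 1) = 2/0.67 − 1 = 1.985; total = 9.925.
q = σ(T₁⁴ − T₂⁴) / 9.925 = 5.67×10⁻⁸ × 6.12×10^11 / 9.925 = 3490 W/m².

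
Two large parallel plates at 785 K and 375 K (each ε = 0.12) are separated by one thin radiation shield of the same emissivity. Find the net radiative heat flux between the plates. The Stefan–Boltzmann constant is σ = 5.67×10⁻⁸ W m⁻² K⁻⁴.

q ≈ 651 W/m²

Each of the 2 gaps contributes resistance (2/ε − 1) = 2/0.12 − 1 = 15.67; total = 31.33.
q = σ(T₁⁴ − T₂⁴) / 31.33 = 5.67×10⁻⁸ × 3.60×10^11 / 31.33 = 651 W/m².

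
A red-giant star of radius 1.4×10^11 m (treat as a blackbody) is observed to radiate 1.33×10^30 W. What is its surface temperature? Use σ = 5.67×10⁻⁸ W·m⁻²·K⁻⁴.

T ≈ 3120 K

A = 4πr² = 4π × (1.4×10^11)² = 2.46×10^23 m².
From P = σAT⁴, T = (P / σA)^(1/4) = (1.33×10^30 / (5.67×10⁻⁸ × 2.46×10^23))^(1/4).
T = (9.52×10^13)^(1/4) = 3120 K.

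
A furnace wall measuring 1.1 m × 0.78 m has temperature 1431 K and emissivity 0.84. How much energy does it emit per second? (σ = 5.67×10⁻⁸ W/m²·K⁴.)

P ≈ 1.71×10^5 W

A = 1.1 × 0.78 = 0.858 m².
P = εσAT⁴ = 0.84 × 5.67×10⁻⁸ × 0.858 × (1431)⁴ = 0.84 × 5.67×10⁻⁸ × 0.858 × 4.19×10^12.
P = 1.71×10^5 W.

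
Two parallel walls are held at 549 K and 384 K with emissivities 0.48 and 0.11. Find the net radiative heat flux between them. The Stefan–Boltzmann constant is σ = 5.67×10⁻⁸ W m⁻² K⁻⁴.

For two large parallel gray plates, q = σ(T₁⁴ − T₂⁴) / (1/ε₁ + 1/ε₂ − 1).
1/ε₁ + 1/ε₂ − 1 = 1/0.48 + 1/0.11 − 1 = 10.17.
T₁⁴ − T₂⁴ = 9.08×10^10 − 2.17×10^10 = 6.91×10^10 K⁴.
q = 5.67×10⁻⁸ × 6.91×10^10 / 10.17 = 385 W/m².

q ≈ 385 W/m²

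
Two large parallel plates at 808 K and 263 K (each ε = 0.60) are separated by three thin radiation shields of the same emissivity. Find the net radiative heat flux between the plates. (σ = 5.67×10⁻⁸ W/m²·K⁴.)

Each of the 4 gaps contributes resistance (2/ε − 1) = 2/0.60 − 1 = 2.333; total = 9.333.
q = σ(T₁⁴ − T₂⁴) / 9.333 = 5.67×10⁻⁸ × 4.21×10^11 / 9.333 = 2560 W/m².

q ≈ 2560 W/m²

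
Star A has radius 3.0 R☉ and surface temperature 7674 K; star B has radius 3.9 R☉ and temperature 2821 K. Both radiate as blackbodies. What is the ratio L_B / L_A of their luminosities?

L = 4πR²σT⁴ ∝ R²T⁴, so L_B/L_A = (3.9/3.0)² × (2821/7674)⁴ = 1.69 × 0.0183 = 0.0309.

L_B/L_A ≈ 0.0309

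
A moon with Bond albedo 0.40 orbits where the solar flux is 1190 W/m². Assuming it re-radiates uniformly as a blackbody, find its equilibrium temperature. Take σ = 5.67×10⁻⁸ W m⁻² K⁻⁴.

Power absorbed = (1−a)S·πR²; power emitted = 4πR²σT⁴. Equating and cancelling πR²:
T = ((1−a)S / 4σ)^(1/4) = (714 / (4 × 5.67×10⁻⁸))^(1/4) = (3.15×10^9)^(1/4).
T = 237 K.

T ≈ 237 K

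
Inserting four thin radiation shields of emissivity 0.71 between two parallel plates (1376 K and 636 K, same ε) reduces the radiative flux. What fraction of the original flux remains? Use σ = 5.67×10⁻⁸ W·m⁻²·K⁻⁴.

ratio ≈ 0.200

With N identical shields there are N+1 = 5 gaps in series, each with the same radiative resistance, so the flux falls to 1/(N+1) of its unshielded value.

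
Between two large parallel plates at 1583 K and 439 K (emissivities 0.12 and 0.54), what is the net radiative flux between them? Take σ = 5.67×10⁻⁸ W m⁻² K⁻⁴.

q ≈ 38500 W/m²

For two large parallel gray plates, q = σ(T₁⁴ − T₂⁴) / (1/ε₁ + 1/ε₂ − 1).
1/ε₁ + 1/ε₂ − 1 = 1/0.12 + 1/0.54 − 1 = 9.185.
T₁⁴ − T₂⁴ = 6.28×10^12 − 3.71×10^10 = 6.24×10^12 K⁴.
q = 5.67×10⁻⁸ × 6.24×10^12 / 9.185 = 38500 W/m².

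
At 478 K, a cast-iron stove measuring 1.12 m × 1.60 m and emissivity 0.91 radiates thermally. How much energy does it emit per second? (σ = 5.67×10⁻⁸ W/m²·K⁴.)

P ≈ 4830 W

A = 1.12 × 1.60 = 1.79 m².
P = εσAT⁴ = 0.91 × 5.67×10⁻⁸ × 1.79 × (478)⁴ = 0.91 × 5.67×10⁻⁸ × 1.79 × 5.22×10^10.
P = 4830 W.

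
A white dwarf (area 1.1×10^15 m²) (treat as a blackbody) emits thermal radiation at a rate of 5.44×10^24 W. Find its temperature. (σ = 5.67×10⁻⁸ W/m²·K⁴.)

From P = σAT⁴, T = (P / σA)^(1/4) = (5.44×10^24 / (5.67×10⁻⁸ × 1.10×10^15))^(1/4).
T = (8.72×10^16)^(1/4) = 17200 K.

T ≈ 17200 K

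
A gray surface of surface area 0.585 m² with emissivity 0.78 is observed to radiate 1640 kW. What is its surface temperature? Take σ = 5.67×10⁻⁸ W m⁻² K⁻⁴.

T ≈ 2820 K

From P = εσAT⁴, T = (P / εσA)^(1/4) = (1.64×10^6 / (0.78 × 5.67×10⁻⁸ × 0.585))^(1/4).
T = (6.34×10^13)^(1/4) = 2820 K.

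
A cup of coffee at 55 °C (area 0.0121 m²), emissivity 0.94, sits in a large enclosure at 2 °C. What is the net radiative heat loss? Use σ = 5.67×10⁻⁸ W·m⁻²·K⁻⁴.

Q ≈ 3.78 W

Convert: 55 °C = 328 K; 2 °C = 275 K.
Q = εσA(T⁴ − T_s⁴). T⁴ − T_s⁴ = (328)⁴ − (275)⁴ = 1.16×10^10 − 5.72×10^9 = 5.86×10^9 K⁴.
Q = 0.94 × 5.67×10⁻⁸ × 0.0121 × 5.86×10^9 = 3.78 W.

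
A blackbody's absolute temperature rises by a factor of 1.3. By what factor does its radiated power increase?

factor ≈ 2.86

P ∝ T⁴, so the power scales as (1.3)⁴ = 2.86.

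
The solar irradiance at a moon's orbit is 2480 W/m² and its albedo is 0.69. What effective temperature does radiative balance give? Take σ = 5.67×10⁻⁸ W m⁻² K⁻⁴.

T ≈ 241 K

Power absorbed = (1−a)S·πR²; power emitted = 4πR²σT⁴. Equating and cancelling πR²:
T = ((1−a)S / 4σ)^(1/4) = (769 / (4 × 5.67×10⁻⁸))^(1/4) = (3.39×10^9)^(1/4).
T = 241 K.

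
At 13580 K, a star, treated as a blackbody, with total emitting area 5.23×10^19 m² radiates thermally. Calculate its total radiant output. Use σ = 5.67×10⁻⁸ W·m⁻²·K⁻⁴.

P = σAT⁴ = 5.67×10⁻⁸ × 5.23×10^19 × (13580)⁴ = 5.67×10⁻⁸ × 5.23×10^19 × 3.40×10^16.
P = 1.01×10^29 W.

P ≈ 1.01×10^29 W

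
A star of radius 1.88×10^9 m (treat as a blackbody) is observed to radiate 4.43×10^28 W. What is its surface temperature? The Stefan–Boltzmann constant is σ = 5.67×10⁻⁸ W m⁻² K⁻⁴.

A = 4πr² = 4π × (1.88×10^9)² = 4.44×10^19 m².
From P = σAT⁴, T = (P / σA)^(1/4) = (4.43×10^28 / (5.67×10⁻⁸ × 4.44×10^19))^(1/4).
T = (1.76×10^16)^(1/4) = 11500 K.

T ≈ 11500 K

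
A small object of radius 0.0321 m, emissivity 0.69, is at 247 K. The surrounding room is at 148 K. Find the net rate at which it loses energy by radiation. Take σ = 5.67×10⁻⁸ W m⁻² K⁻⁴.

Q ≈ 1.64 W

A = 4πr² = 4π × (0.0321)² = 0.0129 m².
Q = εσA(T⁴ − T_s⁴). T⁴ − T_s⁴ = (247)⁴ − (148)⁴ = 3.72×10^9 − 4.80×10^8 = 3.24×10^9 K⁴.
Q = 0.69 × 5.67×10⁻⁸ × 0.0129 × 3.24×10^9 = 1.64 W.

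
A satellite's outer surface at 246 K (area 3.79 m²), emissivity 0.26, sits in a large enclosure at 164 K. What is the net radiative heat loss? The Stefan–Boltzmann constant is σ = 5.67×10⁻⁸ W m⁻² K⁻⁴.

Q ≈ 164 W

Q = εσA(T⁴ − T_s⁴). T⁴ − T_s⁴ = (246)⁴ − (164)⁴ = 3.66×10^9 − 7.23×10^8 = 2.94×10^9 K⁴.
Q = 0.26 × 5.67×10⁻⁸ × 3.79 × 2.94×10^9 = 164 W.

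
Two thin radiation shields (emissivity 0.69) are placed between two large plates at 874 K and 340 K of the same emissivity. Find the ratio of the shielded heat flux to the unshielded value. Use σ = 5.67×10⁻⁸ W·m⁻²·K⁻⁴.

ratio ≈ 0.333

With N identical shields there are N+1 = 3 gaps in series, each with the same radiative resistance, so the flux falls to 1/(N+1) of its unshielded value.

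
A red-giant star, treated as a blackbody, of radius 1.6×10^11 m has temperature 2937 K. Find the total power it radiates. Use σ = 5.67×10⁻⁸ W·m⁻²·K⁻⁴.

A = 4πr² = 4π × (1.6×10^11)² = 3.22×10^23 m².
P = σAT⁴ = 5.67×10⁻⁸ × 3.22×10^23 × (2937)⁴ = 5.67×10⁻⁸ × 3.22×10^23 × 7.44×10^13.
P = 1.36×10^30 W.

P ≈ 1.36×10^30 W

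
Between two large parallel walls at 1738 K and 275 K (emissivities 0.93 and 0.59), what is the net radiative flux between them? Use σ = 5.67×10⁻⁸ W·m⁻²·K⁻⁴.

q ≈ 2.92×10^5 W/m²

For two large parallel gray plates, q = σ(T₁⁴ − T₂⁴) / (1/ε₁ + 1/ε₂ − 1).
1/ε₁ + 1/ε₂ − 1 = 1/0.93 + 1/0.59 − 1 = 1.770.
T₁⁴ − T₂⁴ = 9.12×10^12 − 5.72×10^9 = 9.12×10^12 K⁴.
q = 5.67×10⁻⁸ × 9.12×10^12 / 1.770 = 2.92×10^5 W/m².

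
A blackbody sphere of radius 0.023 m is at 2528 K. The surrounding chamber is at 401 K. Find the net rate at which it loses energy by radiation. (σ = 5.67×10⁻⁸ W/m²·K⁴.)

A = 4πr² = 4π × (0.023)² = 6.65×10^-3 m².
Q = σA(T⁴ − T_s⁴). T⁴ − T_s⁴ = (2528)⁴ − (401)⁴ = 4.08×10^13 − 2.59×10^10 = 4.08×10^13 K⁴.
Q = 5.67×10⁻⁸ × 6.65×10^-3 × 4.08×10^13 = 15400 W.

Q ≈ 15400 W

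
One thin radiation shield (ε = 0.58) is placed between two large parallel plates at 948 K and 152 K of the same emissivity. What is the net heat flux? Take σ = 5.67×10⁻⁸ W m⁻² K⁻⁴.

q ≈ 9350 W/m²

Each of the 2 gaps contributes resistance (2/ε − 1) = 2/0.58 − 1 = 2.448; total = 4.897.
q = σ(T₁⁴ − T₂⁴) / 4.897 = 5.67×10⁻⁸ × 8.07×10^11 / 4.897 = 9350 W/m².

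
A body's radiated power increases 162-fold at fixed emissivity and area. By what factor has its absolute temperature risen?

P ∝ T⁴ ⇒ T ∝ P^(1/4), so T scales by (162)^(1/4) = 3.57.

factor ≈ 3.57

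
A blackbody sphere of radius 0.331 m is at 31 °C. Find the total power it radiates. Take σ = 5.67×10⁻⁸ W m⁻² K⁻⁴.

A = 4πr² = 4π × (0.331)² = 1.38 m².
31 °C = 304 K.
P = σAT⁴ = 5.67×10⁻⁸ × 1.38 × (304)⁴ = 5.67×10⁻⁸ × 1.38 × 8.54×10^9.
P = 667 W.

P ≈ 667 W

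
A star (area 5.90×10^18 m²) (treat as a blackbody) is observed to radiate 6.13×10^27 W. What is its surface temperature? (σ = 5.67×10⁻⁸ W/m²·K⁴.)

T ≈ 11600 K

From P = σAT⁴, T = (P / σA)^(1/4) = (6.13×10^27 / (5.67×10⁻⁸ × 5.90×10^18))^(1/4).
T = (1.83×10^16)^(1/4) = 11600 K.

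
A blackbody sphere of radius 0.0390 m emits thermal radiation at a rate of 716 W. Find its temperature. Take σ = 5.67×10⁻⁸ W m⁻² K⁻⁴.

A = 4πr² = 4π × (0.0390)² = 0.0191 m².
From P = σAT⁴, T = (P / σA)^(1/4) = (716 / (5.67×10⁻⁸ × 0.0191))^(1/4).
T = (6.61×10^11)^(1/4) = 902 K.

T ≈ 902 K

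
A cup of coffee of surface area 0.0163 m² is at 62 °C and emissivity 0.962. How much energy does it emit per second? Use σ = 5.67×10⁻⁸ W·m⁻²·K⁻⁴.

62 °C = 335 K.
P = εσAT⁴ = 0.962 × 5.67×10⁻⁸ × 0.0163 × (335)⁴ = 0.962 × 5.67×10⁻⁸ × 0.0163 × 1.26×10^10.
P = 11.2 W.

P ≈ 11.2 W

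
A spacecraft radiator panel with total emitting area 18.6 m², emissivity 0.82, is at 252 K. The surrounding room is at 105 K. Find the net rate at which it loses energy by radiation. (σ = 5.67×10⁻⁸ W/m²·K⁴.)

Q = εσA(T⁴ − T_s⁴). T⁴ − T_s⁴ = (252)⁴ − (105)⁴ = 4.03×10^9 − 1.22×10^8 = 3.91×10^9 K⁴.
Q = 0.82 × 5.67×10⁻⁸ × 18.6 × 3.91×10^9 = 3380 W.

Q ≈ 3380 W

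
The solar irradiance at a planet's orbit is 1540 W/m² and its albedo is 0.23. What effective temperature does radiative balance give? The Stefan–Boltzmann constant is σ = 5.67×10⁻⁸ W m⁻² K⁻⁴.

T ≈ 269 K

Power absorbed = (1−a)S·πR²; power emitted = 4πR²σT⁴. Equating and cancelling πR²:
T = ((1−a)S / 4σ)^(1/4) = (1190 / (4 × 5.67×10⁻⁸))^(1/4) = (5.23×10^9)^(1/4).
T = 269 K.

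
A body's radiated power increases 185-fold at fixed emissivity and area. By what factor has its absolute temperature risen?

factor ≈ 3.69

P ∝ T⁴ ⇒ T ∝ P^(1/4), so T scales by (185)^(1/4) = 3.69.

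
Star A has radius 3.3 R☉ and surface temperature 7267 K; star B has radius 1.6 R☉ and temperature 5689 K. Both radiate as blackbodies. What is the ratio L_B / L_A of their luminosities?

L_B/L_A ≈ 0.0883

L = 4πR²σT⁴ ∝ R²T⁴, so L_B/L_A = (1.6/3.3)² × (5689/7267)⁴ = 0.235 × 0.376 = 0.0883.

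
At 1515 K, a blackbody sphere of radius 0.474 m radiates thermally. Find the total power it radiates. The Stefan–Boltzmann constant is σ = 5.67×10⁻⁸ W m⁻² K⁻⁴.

P ≈ 8.43×10^5 W

A = 4πr² = 4π × (0.474)² = 2.82 m².
P = σAT⁴ = 5.67×10⁻⁸ × 2.82 × (1515)⁴ = 5.67×10⁻⁸ × 2.82 × 5.27×10^12.
P = 8.43×10^5 W.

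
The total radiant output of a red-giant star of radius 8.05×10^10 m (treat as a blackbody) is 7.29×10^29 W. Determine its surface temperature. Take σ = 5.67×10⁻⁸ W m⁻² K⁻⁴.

T ≈ 3540 K

A = 4πr² = 4π × (8.05×10^10)² = 8.14×10^22 m².
From P = σAT⁴, T = (P / σA)^(1/4) = (7.29×10^29 / (5.67×10⁻⁸ × 8.14×10^22))^(1/4).
T = (1.58×10^14)^(1/4) = 3540 K.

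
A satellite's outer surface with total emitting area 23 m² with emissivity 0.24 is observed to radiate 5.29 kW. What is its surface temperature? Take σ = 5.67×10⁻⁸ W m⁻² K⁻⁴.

T ≈ 361 K

From P = εσAT⁴, T = (P / εσA)^(1/4) = (5290 / (0.24 × 5.67×10⁻⁸ × 23.0))^(1/4).
T = (1.69×10^10)^(1/4) = 361 K.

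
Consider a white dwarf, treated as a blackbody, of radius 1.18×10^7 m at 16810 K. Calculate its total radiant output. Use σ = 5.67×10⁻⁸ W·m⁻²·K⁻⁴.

A = 4πr² = 4π × (1.18×10^7)² = 1.75×10^15 m².
P = σAT⁴ = 5.67×10⁻⁸ × 1.75×10^15 × (16810)⁴ = 5.67×10⁻⁸ × 1.75×10^15 × 7.98×10^16.
P = 7.92×10^24 W.

P ≈ 7.92×10^24 W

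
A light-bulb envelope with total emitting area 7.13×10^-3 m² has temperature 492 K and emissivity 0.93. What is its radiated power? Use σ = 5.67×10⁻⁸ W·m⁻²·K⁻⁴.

P ≈ 22.0 W

Stefan–Boltzmann: P = εσAT⁴ = 0.93 × 5.67×10⁻⁸ × 7.13×10^-3 × (492)⁴ = 0.93 × 5.67×10⁻⁸ × 7.13×10^-3 × 5.86×10^10.
P = 22.0 W.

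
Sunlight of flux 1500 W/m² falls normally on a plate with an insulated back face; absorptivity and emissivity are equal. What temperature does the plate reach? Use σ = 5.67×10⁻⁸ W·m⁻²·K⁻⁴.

T ≈ 403 K

Absorbed flux αS = emitted flux εσT⁴ (one radiating face); with α = ε, T = (S/σ)^(1/4).
T = (1500 / 5.67×10⁻⁸)^(1/4) = (2.65×10^10)^(1/4).
T = 403 K.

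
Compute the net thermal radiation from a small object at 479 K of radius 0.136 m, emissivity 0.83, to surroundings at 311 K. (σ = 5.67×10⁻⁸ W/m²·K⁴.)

Q ≈ 473 W

A = 4πr² = 4π × (0.136)² = 0.232 m².
Q = εσA(T⁴ − T_s⁴). T⁴ − T_s⁴ = (479)⁴ − (311)⁴ = 5.26×10^10 − 9.35×10^9 = 4.33×10^10 K⁴.
Q = 0.83 × 5.67×10⁻⁸ × 0.232 × 4.33×10^10 = 473 W.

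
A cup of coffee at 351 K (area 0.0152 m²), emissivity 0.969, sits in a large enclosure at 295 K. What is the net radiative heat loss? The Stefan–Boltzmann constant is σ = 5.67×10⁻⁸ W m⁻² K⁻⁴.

Q = εσA(T⁴ − T_s⁴). T⁴ − T_s⁴ = (351)⁴ − (295)⁴ = 1.52×10^10 − 7.57×10^9 = 7.61×10^9 K⁴.
Q = 0.969 × 5.67×10⁻⁸ × 0.0152 × 7.61×10^9 = 6.35 W.

Q ≈ 6.35 W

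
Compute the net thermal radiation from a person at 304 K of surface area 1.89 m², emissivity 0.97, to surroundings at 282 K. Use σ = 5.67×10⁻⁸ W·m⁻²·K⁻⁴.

Q ≈ 230 W

Q = εσA(T⁴ − T_s⁴). T⁴ − T_s⁴ = (304)⁴ − (282)⁴ = 8.54×10^9 − 6.32×10^9 = 2.22×10^9 K⁴.
Q = 0.97 × 5.67×10⁻⁸ × 1.89 × 2.22×10^9 = 230 W.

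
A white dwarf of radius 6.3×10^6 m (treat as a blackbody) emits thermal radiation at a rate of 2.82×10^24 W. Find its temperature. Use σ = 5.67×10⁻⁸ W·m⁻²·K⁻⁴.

T ≈ 17800 K

A = 4πr² = 4π × (6.3×10^6)² = 4.99×10^14 m².
From P = σAT⁴, T = (P / σA)^(1/4) = (2.82×10^24 / (5.67×10⁻⁸ × 4.99×10^14))^(1/4).
T = (9.97×10^16)^(1/4) = 17800 K.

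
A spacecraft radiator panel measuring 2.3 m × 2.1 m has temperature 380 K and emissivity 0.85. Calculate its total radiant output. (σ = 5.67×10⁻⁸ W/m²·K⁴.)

P ≈ 4850 W

A = 2.3 × 2.1 = 4.83 m².
P = εσAT⁴ = 0.85 × 5.67×10⁻⁸ × 4.83 × (380)⁴ = 0.85 × 5.67×10⁻⁸ × 4.83 × 2.09×10^10.
P = 4850 W.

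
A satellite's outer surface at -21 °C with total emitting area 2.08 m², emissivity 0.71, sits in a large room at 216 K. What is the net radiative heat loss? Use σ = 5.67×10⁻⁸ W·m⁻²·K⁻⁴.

Q ≈ 155 W

Convert: -21 °C = 252 K.
Q = εσA(T⁴ − T_s⁴). T⁴ − T_s⁴ = (252)⁴ − (216)⁴ = 4.03×10^9 − 2.18×10^9 = 1.86×10^9 K⁴.
Q = 0.71 × 5.67×10⁻⁸ × 2.08 × 1.86×10^9 = 155 W.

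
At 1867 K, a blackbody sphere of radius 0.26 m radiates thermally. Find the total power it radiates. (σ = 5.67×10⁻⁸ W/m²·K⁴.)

A = 4πr² = 4π × (0.26)² = 0.849 m².
P = σAT⁴ = 5.67×10⁻⁸ × 0.849 × (1867)⁴ = 5.67×10⁻⁸ × 0.849 × 1.22×10^13.
P = 5.85×10^5 W.

P ≈ 5.85×10^5 W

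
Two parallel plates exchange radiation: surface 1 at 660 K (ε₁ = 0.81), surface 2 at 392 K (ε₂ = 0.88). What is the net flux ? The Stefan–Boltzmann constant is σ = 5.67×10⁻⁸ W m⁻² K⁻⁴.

q ≈ 6870 W/m²

For two large parallel gray plates, q = σ(T₁⁴ − T₂⁴) / (1/ε₁ + 1/ε₂ − 1).
1/ε₁ + 1/ε₂ − 1 = 1/0.81 + 1/0.88 − 1 = 1.371.
T₁⁴ − T₂⁴ = 1.90×10^11 − 2.36×10^10 = 1.66×10^11 K⁴.
q = 5.67×10⁻⁸ × 1.66×10^11 / 1.371 = 6870 W/m².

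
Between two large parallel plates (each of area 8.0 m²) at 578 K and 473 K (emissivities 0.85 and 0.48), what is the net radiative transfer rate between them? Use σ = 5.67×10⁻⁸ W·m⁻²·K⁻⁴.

For two large parallel gray plates, q = σ(T₁⁴ − T₂⁴) / (1/ε₁ + 1/ε₂ − 1).
1/ε₁ + 1/ε₂ − 1 = 1/0.85 + 1/0.48 − 1 = 2.260.
T₁⁴ − T₂⁴ = 1.12×10^11 − 5.01×10^10 = 6.16×10^10 K⁴.
q = 5.67×10⁻⁸ × 6.16×10^10 / 2.260 = 1540 W/m².
Q = q·A = 1540 × 8.0 = 12400 W.

Q ≈ 12400 W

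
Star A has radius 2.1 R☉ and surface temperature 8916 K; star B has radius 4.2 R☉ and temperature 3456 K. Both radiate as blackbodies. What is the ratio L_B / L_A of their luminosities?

L_B/L_A ≈ 0.0903

L = 4πR²σT⁴ ∝ R²T⁴, so L_B/L_A = (4.2/2.1)² × (3456/8916)⁴ = 4.00 × 0.0226 = 0.0903.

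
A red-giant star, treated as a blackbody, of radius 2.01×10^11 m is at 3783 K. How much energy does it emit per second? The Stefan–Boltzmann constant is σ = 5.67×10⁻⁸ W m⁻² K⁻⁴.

P ≈ 5.90×10^30 W

A = 4πr² = 4π × (2.01×10^11)² = 5.08×10^23 m².
P = σAT⁴ = 5.67×10⁻⁸ × 5.08×10^23 × (3783)⁴ = 5.67×10⁻⁸ × 5.08×10^23 × 2.05×10^14.
P = 5.90×10^30 W.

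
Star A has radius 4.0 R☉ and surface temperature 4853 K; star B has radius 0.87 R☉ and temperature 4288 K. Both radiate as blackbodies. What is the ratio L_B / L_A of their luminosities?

L_B/L_A ≈ 0.0288

L = 4πR²σT⁴ ∝ R²T⁴, so L_B/L_A = (0.87/4.0)² × (4288/4853)⁴ = 0.0473 × 0.610 = 0.0288.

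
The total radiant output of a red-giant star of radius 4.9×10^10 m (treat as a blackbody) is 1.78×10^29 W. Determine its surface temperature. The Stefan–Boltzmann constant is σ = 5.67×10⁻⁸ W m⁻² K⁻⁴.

T ≈ 3190 K

A = 4πr² = 4π × (4.9×10^10)² = 3.02×10^22 m².
From P = σAT⁴, T = (P / σA)^(1/4) = (1.78×10^29 / (5.67×10⁻⁸ × 3.02×10^22))^(1/4).
T = (1.04×10^14)^(1/4) = 3190 K.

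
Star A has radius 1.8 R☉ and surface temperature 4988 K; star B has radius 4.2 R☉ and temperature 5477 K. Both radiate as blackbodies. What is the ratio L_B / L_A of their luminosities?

L_B/L_A ≈ 7.91

L = 4πR²σT⁴ ∝ R²T⁴, so L_B/L_A = (4.2/1.8)² × (5477/4988)⁴ = 5.44 × 1.45 = 7.91.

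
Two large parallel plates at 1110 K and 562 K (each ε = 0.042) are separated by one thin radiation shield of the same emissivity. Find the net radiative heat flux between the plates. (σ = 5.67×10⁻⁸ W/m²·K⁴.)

Each of the 2 gaps contributes resistance (2/ε − 1) = 2/0.042 − 1 = 46.62; total = 93.24.
q = σ(T₁⁴ − T₂⁴) / 93.24 = 5.67×10⁻⁸ × 1.42×10^12 / 93.24 = 863 W/m².

q ≈ 863 W/m²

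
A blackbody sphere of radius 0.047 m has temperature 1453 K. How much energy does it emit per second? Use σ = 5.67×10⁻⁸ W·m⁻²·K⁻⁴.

P ≈ 7020 W

A = 4πr² = 4π × (0.047)² = 0.0278 m².
P = σAT⁴ = 5.67×10⁻⁸ × 0.0278 × (1453)⁴ = 5.67×10⁻⁸ × 0.0278 × 4.46×10^12.
P = 7020 W.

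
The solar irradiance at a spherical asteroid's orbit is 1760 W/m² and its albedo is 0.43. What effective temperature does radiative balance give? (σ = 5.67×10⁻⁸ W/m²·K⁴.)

Power absorbed = (1−a)S·πR²; power emitted = 4πR²σT⁴. Equating and cancelling πR²:
T = ((1−a)S / 4σ)^(1/4) = (1000 / (4 × 5.67×10⁻⁸))^(1/4) = (4.42×10^9)^(1/4).
T = 258 K.

T ≈ 258 K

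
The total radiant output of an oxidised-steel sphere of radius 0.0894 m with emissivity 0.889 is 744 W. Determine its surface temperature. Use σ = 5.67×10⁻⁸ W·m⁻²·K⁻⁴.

A = 4πr² = 4π × (0.0894)² = 0.100 m².
From P = εσAT⁴, T = (P / εσA)^(1/4) = (744 / (0.889 × 5.67×10⁻⁸ × 0.100))^(1/4).
T = (1.47×10^11)^(1/4) = 619 K.

T ≈ 619 K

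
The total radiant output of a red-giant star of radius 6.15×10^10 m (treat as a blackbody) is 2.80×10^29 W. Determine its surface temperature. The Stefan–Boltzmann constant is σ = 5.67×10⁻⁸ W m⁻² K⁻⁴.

A = 4πr² = 4π × (6.15×10^10)² = 4.75×10^22 m².
From P = σAT⁴, T = (P / σA)^(1/4) = (2.80×10^29 / (5.67×10⁻⁸ × 4.75×10^22))^(1/4).
T = (1.04×10^14)^(1/4) = 3190 K.

T ≈ 3190 K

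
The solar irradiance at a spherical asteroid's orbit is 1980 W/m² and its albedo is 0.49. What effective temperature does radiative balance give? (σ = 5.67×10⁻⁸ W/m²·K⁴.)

Power absorbed = (1−a)S·πR²; power emitted = 4πR²σT⁴. Equating and cancelling πR²:
T = ((1−a)S / 4σ)^(1/4) = (1010 / (4 × 5.67×10⁻⁸))^(1/4) = (4.45×10^9)^(1/4).
T = 258 K.

T ≈ 258 K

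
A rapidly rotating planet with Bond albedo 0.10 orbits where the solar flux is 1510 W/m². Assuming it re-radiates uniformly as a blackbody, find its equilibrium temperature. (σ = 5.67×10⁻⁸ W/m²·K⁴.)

T ≈ 278 K

Power absorbed = (1−a)S·πR²; power emitted = 4πR²σT⁴. Equating and cancelling πR²:
T = ((1−a)S / 4σ)^(1/4) = (1360 / (4 × 5.67×10⁻⁸))^(1/4) = (5.99×10^9)^(1/4).
T = 278 K.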